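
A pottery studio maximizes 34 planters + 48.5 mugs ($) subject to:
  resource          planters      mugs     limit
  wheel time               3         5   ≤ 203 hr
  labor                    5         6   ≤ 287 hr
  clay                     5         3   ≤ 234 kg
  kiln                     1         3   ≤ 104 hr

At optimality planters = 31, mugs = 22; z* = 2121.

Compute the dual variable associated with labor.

3.5

Binding: wheel time and labor. Non-binding: clay (13 unused), kiln (7 unused).
Since clay, kiln are not tight, their duals are 0.
From A_Bᵀ y = c: 3·y_wheel time + 5·y_labor = 34; 5·y_wheel time + 6·y_labor = 48.5.
Solving: y_wheel time = 5.5, y_labor = 3.5.
Shadow price of labor = 3.5.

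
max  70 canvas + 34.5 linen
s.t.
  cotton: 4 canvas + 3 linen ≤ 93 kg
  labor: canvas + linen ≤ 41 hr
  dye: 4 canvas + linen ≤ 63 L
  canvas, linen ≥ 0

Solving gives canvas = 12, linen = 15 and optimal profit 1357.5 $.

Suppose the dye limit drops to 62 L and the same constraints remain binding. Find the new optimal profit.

1348.5

Check each constraint at x*: cotton 93/93 (tight); labor 27/41 (slack 14); dye 63/63 (tight).
Slack constraints have shadow price 0 (complementary slackness).
From A_Bᵀ y = c: 4·y_cotton + 4·y_dye = 70; 3·y_cotton + 1·y_dye = 34.5.
→ y_cotton = 8.5 and y_dye = 9.
Δz = y_dye·Δb = 9 × (-1) = -9, so new z* = 1357.5 − 9 = 1348.5.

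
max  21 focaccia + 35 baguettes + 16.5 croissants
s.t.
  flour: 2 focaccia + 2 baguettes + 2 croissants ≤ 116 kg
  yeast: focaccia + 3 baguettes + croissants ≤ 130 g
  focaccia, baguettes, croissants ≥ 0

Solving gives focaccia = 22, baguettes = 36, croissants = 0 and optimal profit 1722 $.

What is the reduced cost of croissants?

Check each constraint at x*: flour 116/116 (tight); yeast 130/130 (tight).
Dual feasibility on the basic columns requires 2·y_flour + 1·y_yeast = 21, 2·y_flour + 3·y_yeast = 35.
Solving: y_flour = 7, y_yeast = 7.
Reduced cost of croissants: c₃ − yᵀa₃ = 16.5 − (7·2 + 7·1) = 16.5 − 21 = -4.5.

-4.5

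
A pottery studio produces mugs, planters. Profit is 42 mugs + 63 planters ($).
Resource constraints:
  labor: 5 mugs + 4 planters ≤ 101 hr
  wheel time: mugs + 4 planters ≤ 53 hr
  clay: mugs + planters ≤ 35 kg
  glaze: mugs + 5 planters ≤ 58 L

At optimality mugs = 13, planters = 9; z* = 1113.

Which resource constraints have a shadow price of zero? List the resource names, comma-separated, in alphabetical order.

labor: 101/101 (binding)
wheel time: 49/53 (slack 4)
clay: 22/35 (slack 13)
glaze: 58/58 (binding)
By complementary slackness, a constraint with positive slack has shadow price 0 → clay, wheel time.

clay, wheel time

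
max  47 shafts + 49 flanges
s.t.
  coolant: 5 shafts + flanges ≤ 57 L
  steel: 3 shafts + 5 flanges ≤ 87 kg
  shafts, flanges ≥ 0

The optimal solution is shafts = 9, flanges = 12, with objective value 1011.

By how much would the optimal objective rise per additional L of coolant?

Both coolant and steel are binding at x*.
From A_Bᵀ y = c: 5·y_coolant + 3·y_steel = 47; 1·y_coolant + 5·y_steel = 49.
This yields shadow prices y_coolant = 4, y_steel = 9.
Shadow price of coolant = 4.

4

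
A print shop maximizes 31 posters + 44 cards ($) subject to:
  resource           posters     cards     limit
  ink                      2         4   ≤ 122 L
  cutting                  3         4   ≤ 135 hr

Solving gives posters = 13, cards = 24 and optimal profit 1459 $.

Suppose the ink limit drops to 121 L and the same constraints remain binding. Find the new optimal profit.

1457

Check each constraint at x*: ink 122/122 (tight); cutting 135/135 (tight).
The binding rows give the dual system: 2·y_ink + 3·y_cutting = 31 and 4·y_ink + 4·y_cutting = 44.
This yields shadow prices y_ink = 2, y_cutting = 9.
Δz = y_ink·Δb = 2 × (-1) = -2, so new z* = 1459 − 2 = 1457.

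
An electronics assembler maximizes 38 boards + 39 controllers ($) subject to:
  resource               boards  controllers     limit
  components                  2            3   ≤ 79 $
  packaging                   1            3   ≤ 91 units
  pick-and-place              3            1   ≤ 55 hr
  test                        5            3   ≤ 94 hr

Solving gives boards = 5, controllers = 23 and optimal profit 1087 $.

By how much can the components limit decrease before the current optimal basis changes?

Binding constraints: components, test. The basis is B = [[2,3],[5,3]] with det -9.
Per unit decrease in components, x* moves by d = (0.3333, -0.5556).
The basis stays optimal until pick-and-place becomes binding; allowable decrease = 38.25 $.

38.25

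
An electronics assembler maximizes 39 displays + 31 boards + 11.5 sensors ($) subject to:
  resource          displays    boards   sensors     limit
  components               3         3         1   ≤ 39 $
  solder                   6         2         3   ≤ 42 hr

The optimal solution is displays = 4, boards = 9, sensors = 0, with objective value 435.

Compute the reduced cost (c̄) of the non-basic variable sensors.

Both components and solder are binding at x*.
The binding rows give the dual system: 3·y_components + 6·y_solder = 39 and 3·y_components + 2·y_solder = 31.
Solving: y_components = 9, y_solder = 2.
Reduced cost of sensors: c₃ − yᵀa₃ = 11.5 − (9·1 + 2·3) = 11.5 − 15 = -3.5.

-3.5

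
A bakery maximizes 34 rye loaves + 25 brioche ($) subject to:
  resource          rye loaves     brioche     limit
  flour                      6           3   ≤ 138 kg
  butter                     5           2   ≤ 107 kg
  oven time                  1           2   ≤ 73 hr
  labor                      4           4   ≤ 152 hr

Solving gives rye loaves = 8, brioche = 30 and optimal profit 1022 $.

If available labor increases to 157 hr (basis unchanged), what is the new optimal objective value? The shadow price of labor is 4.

1042

Δb = 5, so new z* = 1022 + (4)·(5) = 1022 + 20 = 1042.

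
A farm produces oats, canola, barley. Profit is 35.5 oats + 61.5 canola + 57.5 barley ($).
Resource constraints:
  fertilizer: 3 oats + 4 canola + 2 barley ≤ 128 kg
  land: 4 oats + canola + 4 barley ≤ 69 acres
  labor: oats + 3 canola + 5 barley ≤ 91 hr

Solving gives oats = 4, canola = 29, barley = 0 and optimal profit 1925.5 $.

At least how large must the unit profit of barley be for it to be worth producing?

60.5

Check each constraint at x*: fertilizer 128/128 (tight); land 45/69 (slack 24); labor 91/91 (tight).
Slack constraints have shadow price 0 (complementary slackness).
From A_Bᵀ y = c: 3·y_fertilizer + 1·y_labor = 35.5; 4·y_fertilizer + 3·y_labor = 61.5.
This yields shadow prices y_fertilizer = 9, y_labor = 8.5.
barley enters the basis when its profit ≥ yᵀa₃ = 9·2 + 8.5·5 = 60.5.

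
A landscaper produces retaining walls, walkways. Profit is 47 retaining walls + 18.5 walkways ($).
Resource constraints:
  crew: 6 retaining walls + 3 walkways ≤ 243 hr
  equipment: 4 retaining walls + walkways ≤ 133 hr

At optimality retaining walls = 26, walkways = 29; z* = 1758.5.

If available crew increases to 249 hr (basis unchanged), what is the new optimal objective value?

1785.5

At the optimum: crew uses 243 of 243 (binding); equipment uses 133 of 133 (binding).
From A_Bᵀ y = c: 6·y_crew + 4·y_equipment = 47; 3·y_crew + 1·y_equipment = 18.5.
→ y_crew = 4.5 and y_equipment = 5.
Δz = y_crew·Δb = 4.5 × (6) = 27, so new z* = 1758.5 + 27 = 1785.5.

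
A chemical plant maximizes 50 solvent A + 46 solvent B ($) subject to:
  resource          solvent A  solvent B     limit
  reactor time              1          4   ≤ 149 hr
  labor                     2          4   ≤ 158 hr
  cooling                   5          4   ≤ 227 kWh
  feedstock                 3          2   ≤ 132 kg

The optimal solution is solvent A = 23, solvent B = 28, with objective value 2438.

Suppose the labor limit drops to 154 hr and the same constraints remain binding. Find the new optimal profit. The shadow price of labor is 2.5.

2428

Δb = -4, so new z* = 2438 + (2.5)·(-4) = 2438 − 10 = 2428.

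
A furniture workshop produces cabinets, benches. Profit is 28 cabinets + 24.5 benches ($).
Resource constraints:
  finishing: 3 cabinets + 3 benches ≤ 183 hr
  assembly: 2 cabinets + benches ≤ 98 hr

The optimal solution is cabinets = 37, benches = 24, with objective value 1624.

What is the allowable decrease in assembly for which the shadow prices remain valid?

Binding constraints: finishing, assembly. The basis is B = [[3,3],[2,1]] with det -3.
Per unit decrease in assembly, x* moves by d = (-1, 1).
The basis stays optimal until cabinets reaches 0; allowable decrease = 37 hr.

37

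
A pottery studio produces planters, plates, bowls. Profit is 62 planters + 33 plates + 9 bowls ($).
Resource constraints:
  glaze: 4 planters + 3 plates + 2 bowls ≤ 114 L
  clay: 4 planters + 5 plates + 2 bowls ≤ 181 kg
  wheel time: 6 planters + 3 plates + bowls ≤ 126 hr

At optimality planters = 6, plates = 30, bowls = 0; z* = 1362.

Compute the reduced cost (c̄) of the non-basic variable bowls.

Check each constraint at x*: glaze 114/114 (tight); clay 174/181 (slack 7); wheel time 126/126 (tight).
By complementary slackness, y = 0 for the non-binding constraint.
Dual feasibility on the basic columns requires 4·y_glaze + 6·y_wheel time = 62, 3·y_glaze + 3·y_wheel time = 33.
Solving: y_glaze = 2, y_wheel time = 9.
Reduced cost of bowls: c₃ − yᵀa₃ = 9 − (2·2 + 9·1) = 9 − 13 = -4.

-4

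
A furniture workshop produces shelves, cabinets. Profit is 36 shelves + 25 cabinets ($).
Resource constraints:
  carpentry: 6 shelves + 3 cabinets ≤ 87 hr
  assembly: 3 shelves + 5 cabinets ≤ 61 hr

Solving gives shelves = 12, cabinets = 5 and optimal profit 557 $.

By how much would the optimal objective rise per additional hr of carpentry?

At the optimum: carpentry uses 87 of 87 (binding); assembly uses 61 of 61 (binding).
Dual feasibility on the basic columns requires 6·y_carpentry + 3·y_assembly = 36, 3·y_carpentry + 5·y_assembly = 25.
This yields shadow prices y_carpentry = 5, y_assembly = 2.
Shadow price of carpentry = 5.

5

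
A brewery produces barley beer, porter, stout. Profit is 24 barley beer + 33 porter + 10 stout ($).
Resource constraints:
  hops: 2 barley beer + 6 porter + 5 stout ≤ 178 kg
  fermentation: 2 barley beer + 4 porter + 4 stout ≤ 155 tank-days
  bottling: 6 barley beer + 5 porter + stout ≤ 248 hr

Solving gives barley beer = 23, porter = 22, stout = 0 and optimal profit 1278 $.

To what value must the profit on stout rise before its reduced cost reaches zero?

Check each constraint at x*: hops 178/178 (tight); fermentation 134/155 (slack 21); bottling 248/248 (tight).
Slack constraints have shadow price 0 (complementary slackness).
The binding rows give the dual system: 2·y_hops + 6·y_bottling = 24 and 6·y_hops + 5·y_bottling = 33.
→ y_hops = 3 and y_bottling = 3.
stout enters the basis when its profit ≥ yᵀa₃ = 3·5 + 3·1 = 18.

18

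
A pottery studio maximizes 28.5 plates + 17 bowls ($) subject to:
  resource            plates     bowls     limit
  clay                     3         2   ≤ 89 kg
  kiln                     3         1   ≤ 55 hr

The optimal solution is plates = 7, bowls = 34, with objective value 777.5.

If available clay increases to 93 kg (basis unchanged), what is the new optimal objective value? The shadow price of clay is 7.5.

Δb = 4, so new z* = 777.5 + (7.5)·(4) = 777.5 + 30 = 807.5.

807.5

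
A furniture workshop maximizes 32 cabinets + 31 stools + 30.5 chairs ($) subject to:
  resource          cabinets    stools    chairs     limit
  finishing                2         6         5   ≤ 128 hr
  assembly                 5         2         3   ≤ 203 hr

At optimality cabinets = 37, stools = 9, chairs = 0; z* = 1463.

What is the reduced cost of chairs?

Check each constraint at x*: finishing 128/128 (tight); assembly 203/203 (tight).
The binding rows give the dual system: 2·y_finishing + 5·y_assembly = 32 and 6·y_finishing + 2·y_assembly = 31.
Solving: y_finishing = 3.5, y_assembly = 5.
Reduced cost of chairs: c₃ − yᵀa₃ = 30.5 − (3.5·5 + 5·3) = 30.5 − 32.5 = -2.

-2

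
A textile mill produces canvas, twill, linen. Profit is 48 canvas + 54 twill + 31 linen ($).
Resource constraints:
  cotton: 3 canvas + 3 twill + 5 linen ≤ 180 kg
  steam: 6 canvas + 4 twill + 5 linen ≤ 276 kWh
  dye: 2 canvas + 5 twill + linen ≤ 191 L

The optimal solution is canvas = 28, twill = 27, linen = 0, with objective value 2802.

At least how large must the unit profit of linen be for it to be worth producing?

Check each constraint at x*: cotton 165/180 (slack 15); steam 276/276 (tight); dye 191/191 (tight).
Slack constraints have shadow price 0 (complementary slackness).
Dual feasibility on the basic columns requires 6·y_steam + 2·y_dye = 48, 4·y_steam + 5·y_dye = 54.
Solving: y_steam = 6, y_dye = 6.
linen enters the basis when its profit ≥ yᵀa₃ = 6·5 + 6·1 = 36.

36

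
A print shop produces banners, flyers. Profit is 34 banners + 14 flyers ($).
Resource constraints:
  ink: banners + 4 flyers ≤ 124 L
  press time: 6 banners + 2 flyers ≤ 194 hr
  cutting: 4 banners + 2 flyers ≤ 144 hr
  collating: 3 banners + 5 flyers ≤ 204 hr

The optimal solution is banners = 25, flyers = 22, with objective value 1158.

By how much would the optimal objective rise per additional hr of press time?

At the optimum: ink uses 113 of 124 (slack = 11); press time uses 194 of 194 (binding); cutting uses 144 of 144 (binding); collating uses 185 of 204 (slack = 19).
Since ink, collating are not tight, their duals are 0.
Dual feasibility on the basic columns requires 6·y_press time + 4·y_cutting = 34, 2·y_press time + 2·y_cutting = 14.
→ y_press time = 3 and y_cutting = 4.
Shadow price of press time = 3.

3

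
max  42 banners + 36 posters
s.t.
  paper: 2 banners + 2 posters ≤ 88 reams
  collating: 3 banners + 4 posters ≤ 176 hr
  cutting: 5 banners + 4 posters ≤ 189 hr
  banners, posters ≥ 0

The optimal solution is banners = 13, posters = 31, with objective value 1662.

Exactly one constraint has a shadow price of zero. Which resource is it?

collating

paper: 88/88 (binding)
collating: 163/176 (slack 13)
cutting: 189/189 (binding)
By complementary slackness, a constraint with positive slack has shadow price 0 → collating.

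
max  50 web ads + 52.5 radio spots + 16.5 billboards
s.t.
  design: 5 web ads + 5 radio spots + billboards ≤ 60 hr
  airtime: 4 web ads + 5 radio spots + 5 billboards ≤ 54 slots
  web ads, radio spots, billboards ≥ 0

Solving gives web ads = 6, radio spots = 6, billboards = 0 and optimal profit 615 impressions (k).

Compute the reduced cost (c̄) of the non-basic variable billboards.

At the optimum: design uses 60 of 60 (binding); airtime uses 54 of 54 (binding).
From A_Bᵀ y = c: 5·y_design + 4·y_airtime = 50; 5·y_design + 5·y_airtime = 52.5.
→ y_design = 8 and y_airtime = 2.5.
Reduced cost of billboards: c₃ − yᵀa₃ = 16.5 − (8·1 + 2.5·5) = 16.5 − 20.5 = -4.

-4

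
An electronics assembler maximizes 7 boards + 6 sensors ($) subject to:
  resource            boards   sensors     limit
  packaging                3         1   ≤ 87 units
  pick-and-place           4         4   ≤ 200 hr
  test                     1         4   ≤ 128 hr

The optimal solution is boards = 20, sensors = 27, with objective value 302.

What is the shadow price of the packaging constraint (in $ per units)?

2

At the optimum: packaging uses 87 of 87 (binding); pick-and-place uses 188 of 200 (slack = 12); test uses 128 of 128 (binding).
By complementary slackness, y = 0 for the non-binding constraint.
From A_Bᵀ y = c: 3·y_packaging + 1·y_test = 7; 1·y_packaging + 4·y_test = 6.
This yields shadow prices y_packaging = 2, y_test = 1.
Shadow price of packaging = 2.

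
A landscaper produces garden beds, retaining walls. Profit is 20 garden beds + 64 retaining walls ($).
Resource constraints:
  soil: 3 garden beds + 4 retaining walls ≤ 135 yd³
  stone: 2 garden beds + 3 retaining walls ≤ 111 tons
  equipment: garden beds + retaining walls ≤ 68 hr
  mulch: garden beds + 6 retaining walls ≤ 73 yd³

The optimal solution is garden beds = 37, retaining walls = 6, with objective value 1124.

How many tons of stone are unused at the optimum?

stone used = 2·37 + 3·6 = 92; slack = 111 − 92 = 19.

19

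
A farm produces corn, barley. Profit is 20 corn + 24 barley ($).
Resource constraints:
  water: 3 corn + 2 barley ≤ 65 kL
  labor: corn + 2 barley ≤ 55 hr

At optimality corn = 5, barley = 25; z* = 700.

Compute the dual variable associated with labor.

8

Check each constraint at x*: water 65/65 (tight); labor 55/55 (tight).
From A_Bᵀ y = c: 3·y_water + 1·y_labor = 20; 2·y_water + 2·y_labor = 24.
Solving: y_water = 4, y_labor = 8.
Shadow price of labor = 8.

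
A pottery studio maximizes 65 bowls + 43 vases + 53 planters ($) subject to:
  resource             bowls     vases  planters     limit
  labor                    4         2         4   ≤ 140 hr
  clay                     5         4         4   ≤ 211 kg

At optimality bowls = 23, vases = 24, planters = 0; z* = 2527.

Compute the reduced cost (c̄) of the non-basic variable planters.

Both labor and clay are binding at x*.
From A_Bᵀ y = c: 4·y_labor + 5·y_clay = 65; 2·y_labor + 4·y_clay = 43.
Solving: y_labor = 7.5, y_clay = 7.
Reduced cost of planters: c₃ − yᵀa₃ = 53 − (7.5·4 + 7·4) = 53 − 58 = -5.

-5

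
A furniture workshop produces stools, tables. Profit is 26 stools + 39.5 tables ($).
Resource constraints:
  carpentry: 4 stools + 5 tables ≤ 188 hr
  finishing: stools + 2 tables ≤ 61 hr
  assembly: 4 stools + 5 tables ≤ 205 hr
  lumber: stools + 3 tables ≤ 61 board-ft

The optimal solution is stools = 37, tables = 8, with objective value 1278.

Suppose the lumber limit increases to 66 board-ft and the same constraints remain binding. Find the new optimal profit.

1298

At the optimum: carpentry uses 188 of 188 (binding); finishing uses 53 of 61 (slack = 8); assembly uses 188 of 205 (slack = 17); lumber uses 61 of 61 (binding).
By complementary slackness, y = 0 for the non-binding constraints.
From A_Bᵀ y = c: 4·y_carpentry + 1·y_lumber = 26; 5·y_carpentry + 3·y_lumber = 39.5.
→ y_carpentry = 5.5 and y_lumber = 4.
Δz = y_lumber·Δb = 4 × (5) = 20, so new z* = 1278 + 20 = 1298.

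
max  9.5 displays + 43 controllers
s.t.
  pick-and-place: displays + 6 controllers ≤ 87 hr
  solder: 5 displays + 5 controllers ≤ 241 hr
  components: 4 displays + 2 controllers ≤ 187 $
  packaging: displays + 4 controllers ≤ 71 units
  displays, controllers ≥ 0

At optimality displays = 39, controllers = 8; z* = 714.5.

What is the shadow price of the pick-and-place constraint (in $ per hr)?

2.5

Binding: pick-and-place and packaging. Non-binding: solder (6 unused), components (15 unused).
Since solder, components are not tight, their duals are 0.
From A_Bᵀ y = c: 1·y_pick-and-place + 1·y_packaging = 9.5; 6·y_pick-and-place + 4·y_packaging = 43.
Solving: y_pick-and-place = 2.5, y_packaging = 7.
Shadow price of pick-and-place = 2.5.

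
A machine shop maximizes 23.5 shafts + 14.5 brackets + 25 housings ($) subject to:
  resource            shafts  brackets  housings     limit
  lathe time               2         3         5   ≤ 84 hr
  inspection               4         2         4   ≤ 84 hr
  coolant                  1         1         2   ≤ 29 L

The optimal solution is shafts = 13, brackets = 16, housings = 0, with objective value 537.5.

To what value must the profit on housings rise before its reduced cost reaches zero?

Check each constraint at x*: lathe time 74/84 (slack 10); inspection 84/84 (tight); coolant 29/29 (tight).
Slack constraints have shadow price 0 (complementary slackness).
The binding rows give the dual system: 4·y_inspection + 1·y_coolant = 23.5 and 2·y_inspection + 1·y_coolant = 14.5.
→ y_inspection = 4.5 and y_coolant = 5.5.
housings enters the basis when its profit ≥ yᵀa₃ = 4.5·4 + 5.5·2 = 29.

29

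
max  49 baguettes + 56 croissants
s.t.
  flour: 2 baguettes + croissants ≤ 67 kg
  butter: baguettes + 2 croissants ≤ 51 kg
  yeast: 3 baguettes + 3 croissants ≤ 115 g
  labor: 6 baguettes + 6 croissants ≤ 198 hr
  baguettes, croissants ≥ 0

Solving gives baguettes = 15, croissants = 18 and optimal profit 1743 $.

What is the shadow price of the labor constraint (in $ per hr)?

7

Check each constraint at x*: flour 48/67 (slack 19); butter 51/51 (tight); yeast 99/115 (slack 16); labor 198/198 (tight).
Slack constraints have shadow price 0 (complementary slackness).
Dual feasibility on the basic columns requires 1·y_butter + 6·y_labor = 49, 2·y_butter + 6·y_labor = 56.
This yields shadow prices y_butter = 7, y_labor = 7.
Shadow price of labor = 7.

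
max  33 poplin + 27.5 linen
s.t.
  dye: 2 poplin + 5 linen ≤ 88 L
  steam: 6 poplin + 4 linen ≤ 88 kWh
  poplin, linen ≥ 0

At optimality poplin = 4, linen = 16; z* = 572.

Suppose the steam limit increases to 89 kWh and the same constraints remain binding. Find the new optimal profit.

Check each constraint at x*: dye 88/88 (tight); steam 88/88 (tight).
Dual feasibility on the basic columns requires 2·y_dye + 6·y_steam = 33, 5·y_dye + 4·y_steam = 27.5.
This yields shadow prices y_dye = 1.5, y_steam = 5.
Δz = y_steam·Δb = 5 × (1) = 5, so new z* = 572 + 5 = 577.

577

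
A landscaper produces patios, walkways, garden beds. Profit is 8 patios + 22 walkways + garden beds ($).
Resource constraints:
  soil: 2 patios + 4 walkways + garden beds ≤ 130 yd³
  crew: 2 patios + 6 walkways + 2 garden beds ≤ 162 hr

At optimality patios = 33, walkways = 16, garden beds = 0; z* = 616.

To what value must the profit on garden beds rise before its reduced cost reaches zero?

At the optimum: soil uses 130 of 130 (binding); crew uses 162 of 162 (binding).
The binding rows give the dual system: 2·y_soil + 2·y_crew = 8 and 4·y_soil + 6·y_crew = 22.
→ y_soil = 1 and y_crew = 3.
garden beds enters the basis when its profit ≥ yᵀa₃ = 1·1 + 3·2 = 7.

7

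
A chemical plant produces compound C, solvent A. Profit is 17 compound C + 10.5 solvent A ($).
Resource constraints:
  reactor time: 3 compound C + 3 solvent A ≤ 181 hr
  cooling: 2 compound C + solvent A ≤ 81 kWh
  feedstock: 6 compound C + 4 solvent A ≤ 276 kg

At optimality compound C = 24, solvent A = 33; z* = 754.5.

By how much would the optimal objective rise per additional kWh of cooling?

2.5

Check each constraint at x*: reactor time 171/181 (slack 10); cooling 81/81 (tight); feedstock 276/276 (tight).
Slack constraints have shadow price 0 (complementary slackness).
Dual feasibility on the basic columns requires 2·y_cooling + 6·y_feedstock = 17, 1·y_cooling + 4·y_feedstock = 10.5.
Solving: y_cooling = 2.5, y_feedstock = 2.
Shadow price of cooling = 2.5.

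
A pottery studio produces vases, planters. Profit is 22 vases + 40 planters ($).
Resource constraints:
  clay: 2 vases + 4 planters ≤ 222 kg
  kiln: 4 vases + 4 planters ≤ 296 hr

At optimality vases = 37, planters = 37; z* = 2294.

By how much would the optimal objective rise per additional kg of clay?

9

Both clay and kiln are binding at x*.
The binding rows give the dual system: 2·y_clay + 4·y_kiln = 22 and 4·y_clay + 4·y_kiln = 40.
→ y_clay = 9 and y_kiln = 1.
Shadow price of clay = 9.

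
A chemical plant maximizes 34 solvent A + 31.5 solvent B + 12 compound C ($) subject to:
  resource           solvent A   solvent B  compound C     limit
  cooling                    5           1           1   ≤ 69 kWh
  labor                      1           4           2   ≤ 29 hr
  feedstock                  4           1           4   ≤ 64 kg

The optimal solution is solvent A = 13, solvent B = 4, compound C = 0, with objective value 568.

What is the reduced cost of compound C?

Check each constraint at x*: cooling 69/69 (tight); labor 29/29 (tight); feedstock 56/64 (slack 8).
Slack constraints have shadow price 0 (complementary slackness).
Dual feasibility on the basic columns requires 5·y_cooling + 1·y_labor = 34, 1·y_cooling + 4·y_labor = 31.5.
→ y_cooling = 5.5 and y_labor = 6.5.
Reduced cost of compound C: c₃ − yᵀa₃ = 12 − (5.5·1 + 6.5·2) = 12 − 18.5 = -6.5.

-6.5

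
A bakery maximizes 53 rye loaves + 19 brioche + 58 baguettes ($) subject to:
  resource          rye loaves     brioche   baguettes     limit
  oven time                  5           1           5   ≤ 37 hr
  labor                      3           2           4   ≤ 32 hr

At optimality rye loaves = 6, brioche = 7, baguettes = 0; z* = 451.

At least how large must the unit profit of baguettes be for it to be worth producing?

At the optimum: oven time uses 37 of 37 (binding); labor uses 32 of 32 (binding).
From A_Bᵀ y = c: 5·y_oven time + 3·y_labor = 53; 1·y_oven time + 2·y_labor = 19.
→ y_oven time = 7 and y_labor = 6.
baguettes enters the basis when its profit ≥ yᵀa₃ = 7·5 + 6·4 = 59.

59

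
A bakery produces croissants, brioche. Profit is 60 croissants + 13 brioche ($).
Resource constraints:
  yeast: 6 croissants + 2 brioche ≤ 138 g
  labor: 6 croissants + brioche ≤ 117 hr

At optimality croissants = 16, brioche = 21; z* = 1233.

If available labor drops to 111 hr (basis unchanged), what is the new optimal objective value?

1191

Check each constraint at x*: yeast 138/138 (tight); labor 117/117 (tight).
Dual feasibility on the basic columns requires 6·y_yeast + 6·y_labor = 60, 2·y_yeast + 1·y_labor = 13.
This yields shadow prices y_yeast = 3, y_labor = 7.
Δz = y_labor·Δb = 7 × (-6) = -42, so new z* = 1233 − 42 = 1191.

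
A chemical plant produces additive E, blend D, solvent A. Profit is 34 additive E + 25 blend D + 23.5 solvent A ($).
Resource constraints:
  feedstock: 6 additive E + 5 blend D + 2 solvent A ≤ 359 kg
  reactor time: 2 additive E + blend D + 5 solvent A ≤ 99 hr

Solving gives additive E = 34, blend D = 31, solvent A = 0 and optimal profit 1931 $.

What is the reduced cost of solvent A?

-9.5

Both feedstock and reactor time are binding at x*.
From A_Bᵀ y = c: 6·y_feedstock + 2·y_reactor time = 34; 5·y_feedstock + 1·y_reactor time = 25.
Solving: y_feedstock = 4, y_reactor time = 5.
Reduced cost of solvent A: c₃ − yᵀa₃ = 23.5 − (4·2 + 5·5) = 23.5 − 33 = -9.5.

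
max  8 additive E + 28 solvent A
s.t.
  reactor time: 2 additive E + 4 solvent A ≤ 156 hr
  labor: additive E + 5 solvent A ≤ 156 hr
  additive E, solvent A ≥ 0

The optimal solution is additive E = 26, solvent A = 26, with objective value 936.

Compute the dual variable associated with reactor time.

2

Both reactor time and labor are binding at x*.
The binding rows give the dual system: 2·y_reactor time + 1·y_labor = 8 and 4·y_reactor time + 5·y_labor = 28.
→ y_reactor time = 2 and y_labor = 4.
Shadow price of reactor time = 2.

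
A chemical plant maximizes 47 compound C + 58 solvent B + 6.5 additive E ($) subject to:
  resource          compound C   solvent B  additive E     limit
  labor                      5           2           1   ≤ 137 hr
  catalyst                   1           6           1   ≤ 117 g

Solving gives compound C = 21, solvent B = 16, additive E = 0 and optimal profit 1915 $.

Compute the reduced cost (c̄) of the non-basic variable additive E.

-8.5

Check each constraint at x*: labor 137/137 (tight); catalyst 117/117 (tight).
From A_Bᵀ y = c: 5·y_labor + 1·y_catalyst = 47; 2·y_labor + 6·y_catalyst = 58.
Solving: y_labor = 8, y_catalyst = 7.
Reduced cost of additive E: c₃ − yᵀa₃ = 6.5 − (8·1 + 7·1) = 6.5 − 15 = -8.5.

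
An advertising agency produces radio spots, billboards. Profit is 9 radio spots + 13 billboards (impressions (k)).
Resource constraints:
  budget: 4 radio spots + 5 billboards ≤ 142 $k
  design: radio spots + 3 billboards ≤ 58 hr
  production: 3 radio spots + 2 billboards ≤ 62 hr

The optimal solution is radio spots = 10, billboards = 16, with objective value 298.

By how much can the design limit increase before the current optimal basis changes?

22

Binding constraints: design, production. The basis is B = [[1,3],[3,2]] with det -7.
Per unit increase in design, x* moves by d = (-0.2857, 0.4286).
The basis stays optimal until budget becomes binding; allowable increase = 22 hr.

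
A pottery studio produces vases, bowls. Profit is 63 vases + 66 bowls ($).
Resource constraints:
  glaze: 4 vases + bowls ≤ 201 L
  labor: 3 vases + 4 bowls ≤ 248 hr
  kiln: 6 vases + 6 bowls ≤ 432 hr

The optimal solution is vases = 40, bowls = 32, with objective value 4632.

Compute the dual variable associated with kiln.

9

Binding: labor and kiln. Non-binding: glaze (9 unused).
Slack constraints have shadow price 0 (complementary slackness).
From A_Bᵀ y = c: 3·y_labor + 6·y_kiln = 63; 4·y_labor + 6·y_kiln = 66.
Solving: y_labor = 3, y_kiln = 9.
Shadow price of kiln = 9.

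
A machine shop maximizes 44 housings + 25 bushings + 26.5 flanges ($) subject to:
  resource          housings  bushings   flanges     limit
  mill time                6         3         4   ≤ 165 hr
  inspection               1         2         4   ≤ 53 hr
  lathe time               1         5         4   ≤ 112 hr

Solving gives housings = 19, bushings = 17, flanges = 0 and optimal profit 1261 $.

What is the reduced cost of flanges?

-9.5

At the optimum: mill time uses 165 of 165 (binding); inspection uses 53 of 53 (binding); lathe time uses 104 of 112 (slack = 8).
By complementary slackness, y = 0 for the non-binding constraint.
From A_Bᵀ y = c: 6·y_mill time + 1·y_inspection = 44; 3·y_mill time + 2·y_inspection = 25.
Solving: y_mill time = 7, y_inspection = 2.
Reduced cost of flanges: c₃ − yᵀa₃ = 26.5 − (7·4 + 2·4) = 26.5 − 36 = -9.5.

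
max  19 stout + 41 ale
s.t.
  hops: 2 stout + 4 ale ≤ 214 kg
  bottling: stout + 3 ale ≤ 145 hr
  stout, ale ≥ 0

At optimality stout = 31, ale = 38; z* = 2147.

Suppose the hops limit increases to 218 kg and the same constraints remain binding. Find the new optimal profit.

Check each constraint at x*: hops 214/214 (tight); bottling 145/145 (tight).
The binding rows give the dual system: 2·y_hops + 1·y_bottling = 19 and 4·y_hops + 3·y_bottling = 41.
→ y_hops = 8 and y_bottling = 3.
Δz = y_hops·Δb = 8 × (4) = 32, so new z* = 2147 + 32 = 2179.

2179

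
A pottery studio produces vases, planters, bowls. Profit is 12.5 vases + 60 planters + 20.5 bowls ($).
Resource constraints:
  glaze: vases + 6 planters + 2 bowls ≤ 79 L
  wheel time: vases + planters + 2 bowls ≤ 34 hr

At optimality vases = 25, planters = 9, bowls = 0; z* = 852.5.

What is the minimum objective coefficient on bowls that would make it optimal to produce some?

25

Both glaze and wheel time are binding at x*.
The binding rows give the dual system: 1·y_glaze + 1·y_wheel time = 12.5 and 6·y_glaze + 1·y_wheel time = 60.
→ y_glaze = 9.5 and y_wheel time = 3.
bowls enters the basis when its profit ≥ yᵀa₃ = 9.5·2 + 3·2 = 25.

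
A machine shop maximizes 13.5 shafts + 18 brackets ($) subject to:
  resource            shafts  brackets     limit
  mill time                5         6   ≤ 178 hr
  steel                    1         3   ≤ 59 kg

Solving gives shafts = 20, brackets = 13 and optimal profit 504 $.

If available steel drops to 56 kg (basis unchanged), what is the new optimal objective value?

At the optimum: mill time uses 178 of 178 (binding); steel uses 59 of 59 (binding).
From A_Bᵀ y = c: 5·y_mill time + 1·y_steel = 13.5; 6·y_mill time + 3·y_steel = 18.
Solving: y_mill time = 2.5, y_steel = 1.
Δz = y_steel·Δb = 1 × (-3) = -3, so new z* = 504 − 3 = 501.

501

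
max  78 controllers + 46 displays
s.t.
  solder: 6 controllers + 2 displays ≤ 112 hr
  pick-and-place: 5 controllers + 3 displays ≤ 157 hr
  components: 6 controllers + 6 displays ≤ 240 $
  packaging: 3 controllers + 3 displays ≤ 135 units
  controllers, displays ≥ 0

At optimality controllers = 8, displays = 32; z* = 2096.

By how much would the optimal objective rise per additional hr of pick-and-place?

0

Check each constraint at x*: solder 112/112 (tight); pick-and-place 136/157 (slack 21); components 240/240 (tight); packaging 120/135 (slack 15).
Slack constraints have shadow price 0 (complementary slackness).
Dual feasibility on the basic columns requires 6·y_solder + 6·y_components = 78, 2·y_solder + 6·y_components = 46.
This yields shadow prices y_solder = 8, y_components = 5.
Shadow price of pick-and-place = 0.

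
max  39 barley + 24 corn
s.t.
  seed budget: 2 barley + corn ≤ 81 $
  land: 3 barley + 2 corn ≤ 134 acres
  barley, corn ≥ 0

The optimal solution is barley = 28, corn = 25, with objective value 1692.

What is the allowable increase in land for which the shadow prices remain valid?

28

Binding constraints: seed budget, land. The basis is B = [[2,1],[3,2]] with det 1.
Per unit increase in land, x* moves by d = (-1, 2).
The basis stays optimal until barley reaches 0; allowable increase = 28 acres.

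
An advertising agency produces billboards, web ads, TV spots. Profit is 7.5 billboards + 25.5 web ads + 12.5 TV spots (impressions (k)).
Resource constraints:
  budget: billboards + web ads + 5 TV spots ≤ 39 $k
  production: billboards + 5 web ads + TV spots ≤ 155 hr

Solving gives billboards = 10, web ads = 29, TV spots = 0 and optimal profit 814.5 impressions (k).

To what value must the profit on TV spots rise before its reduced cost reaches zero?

Both budget and production are binding at x*.
The binding rows give the dual system: 1·y_budget + 1·y_production = 7.5 and 1·y_budget + 5·y_production = 25.5.
This yields shadow prices y_budget = 3, y_production = 4.5.
TV spots enters the basis when its profit ≥ yᵀa₃ = 3·5 + 4.5·1 = 19.5.

19.5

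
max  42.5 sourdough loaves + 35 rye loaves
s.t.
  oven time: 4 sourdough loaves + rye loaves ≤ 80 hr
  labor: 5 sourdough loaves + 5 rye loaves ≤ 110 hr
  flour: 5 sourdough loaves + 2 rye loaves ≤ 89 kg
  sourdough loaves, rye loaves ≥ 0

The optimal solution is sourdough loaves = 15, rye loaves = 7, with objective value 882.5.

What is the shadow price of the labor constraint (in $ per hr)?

Binding: labor and flour. Non-binding: oven time (13 unused).
By complementary slackness, y = 0 for the non-binding constraint.
The binding rows give the dual system: 5·y_labor + 5·y_flour = 42.5 and 5·y_labor + 2·y_flour = 35.
Solving: y_labor = 6, y_flour = 2.5.
Shadow price of labor = 6.

6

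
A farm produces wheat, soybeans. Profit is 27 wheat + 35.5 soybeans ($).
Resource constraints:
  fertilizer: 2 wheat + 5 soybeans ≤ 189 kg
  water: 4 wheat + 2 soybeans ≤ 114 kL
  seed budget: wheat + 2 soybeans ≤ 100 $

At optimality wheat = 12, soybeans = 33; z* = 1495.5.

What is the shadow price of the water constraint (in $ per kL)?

At the optimum: fertilizer uses 189 of 189 (binding); water uses 114 of 114 (binding); seed budget uses 78 of 100 (slack = 22).
By complementary slackness, y = 0 for the non-binding constraint.
From A_Bᵀ y = c: 2·y_fertilizer + 4·y_water = 27; 5·y_fertilizer + 2·y_water = 35.5.
→ y_fertilizer = 5.5 and y_water = 4.
Shadow price of water = 4.

4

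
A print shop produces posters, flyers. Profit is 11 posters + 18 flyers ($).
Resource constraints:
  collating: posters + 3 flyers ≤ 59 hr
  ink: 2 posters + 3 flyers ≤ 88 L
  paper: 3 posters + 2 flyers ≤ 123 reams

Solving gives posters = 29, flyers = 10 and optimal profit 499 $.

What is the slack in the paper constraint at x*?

paper used = 3·29 + 2·10 = 107; slack = 123 − 107 = 16.

16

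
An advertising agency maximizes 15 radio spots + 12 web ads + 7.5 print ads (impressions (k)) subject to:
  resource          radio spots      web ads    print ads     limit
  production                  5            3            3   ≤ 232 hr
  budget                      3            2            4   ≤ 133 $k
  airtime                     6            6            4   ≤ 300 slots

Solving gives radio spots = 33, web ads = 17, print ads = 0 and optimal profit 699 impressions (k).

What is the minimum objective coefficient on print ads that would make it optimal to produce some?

16

Binding: budget and airtime. Non-binding: production (16 unused).
Since production is not tight, its dual is 0.
From A_Bᵀ y = c: 3·y_budget + 6·y_airtime = 15; 2·y_budget + 6·y_airtime = 12.
Solving: y_budget = 3, y_airtime = 1.
print ads enters the basis when its profit ≥ yᵀa₃ = 3·4 + 1·4 = 16.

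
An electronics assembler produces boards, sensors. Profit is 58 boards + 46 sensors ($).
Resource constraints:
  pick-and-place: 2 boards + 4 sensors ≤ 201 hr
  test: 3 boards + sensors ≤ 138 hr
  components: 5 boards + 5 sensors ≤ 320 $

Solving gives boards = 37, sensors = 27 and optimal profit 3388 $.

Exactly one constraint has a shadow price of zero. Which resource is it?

pick-and-place

pick-and-place: 182/201 (slack 19)
test: 138/138 (binding)
components: 320/320 (binding)
By complementary slackness, a constraint with positive slack has shadow price 0 → pick-and-place.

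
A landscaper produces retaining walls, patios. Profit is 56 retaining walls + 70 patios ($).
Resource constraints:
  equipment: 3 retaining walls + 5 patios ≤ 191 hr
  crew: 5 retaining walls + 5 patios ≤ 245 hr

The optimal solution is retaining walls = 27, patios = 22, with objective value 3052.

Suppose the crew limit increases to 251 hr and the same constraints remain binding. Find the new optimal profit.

3094

Check each constraint at x*: equipment 191/191 (tight); crew 245/245 (tight).
Dual feasibility on the basic columns requires 3·y_equipment + 5·y_crew = 56, 5·y_equipment + 5·y_crew = 70.
→ y_equipment = 7 and y_crew = 7.
Δz = y_crew·Δb = 7 × (6) = 42, so new z* = 3052 + 42 = 3094.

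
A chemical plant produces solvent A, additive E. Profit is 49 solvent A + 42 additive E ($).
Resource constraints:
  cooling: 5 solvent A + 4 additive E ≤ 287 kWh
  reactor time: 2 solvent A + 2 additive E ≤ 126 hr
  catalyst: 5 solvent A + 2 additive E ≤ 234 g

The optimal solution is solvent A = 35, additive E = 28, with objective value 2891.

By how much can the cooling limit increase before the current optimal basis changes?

1

Binding constraints: cooling, reactor time. The basis is B = [[5,4],[2,2]] with det 2.
Per unit increase in cooling, x* moves by d = (1, -1).
The basis stays optimal until catalyst becomes binding; allowable increase = 1 kWh.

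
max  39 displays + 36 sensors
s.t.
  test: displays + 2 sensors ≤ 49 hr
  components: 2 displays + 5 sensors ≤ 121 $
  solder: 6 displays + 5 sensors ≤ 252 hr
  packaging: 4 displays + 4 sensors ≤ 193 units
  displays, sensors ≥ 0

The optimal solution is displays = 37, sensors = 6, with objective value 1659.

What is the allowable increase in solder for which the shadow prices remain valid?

Binding constraints: test, solder. The basis is B = [[1,2],[6,5]] with det -7.
Per unit increase in solder, x* moves by d = (0.2857, -0.1429).
The basis stays optimal until packaging becomes binding; allowable increase = 36.75 hr.

36.75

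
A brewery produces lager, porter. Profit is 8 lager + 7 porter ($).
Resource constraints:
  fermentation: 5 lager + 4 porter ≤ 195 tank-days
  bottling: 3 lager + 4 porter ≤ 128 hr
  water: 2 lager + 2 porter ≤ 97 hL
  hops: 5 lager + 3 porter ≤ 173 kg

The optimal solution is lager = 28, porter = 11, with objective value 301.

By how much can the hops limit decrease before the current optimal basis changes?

Binding constraints: bottling, hops. The basis is B = [[3,4],[5,3]] with det -11.
Per unit decrease in hops, x* moves by d = (-0.3636, 0.2727).
The basis stays optimal until lager reaches 0; allowable decrease = 77 kg.

77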